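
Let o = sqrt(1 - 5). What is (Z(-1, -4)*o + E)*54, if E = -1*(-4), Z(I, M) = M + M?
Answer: 216 - 864*I ≈ 216.0 - 864.0*I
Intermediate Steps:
Z(I, M) = 2*M
E = 4
o = 2*I (o = sqrt(-4) = 2*I ≈ 2.0*I)
(Z(-1, -4)*o + E)*54 = ((2*(-4))*(2*I) + 4)*54 = (-16*I + 4)*54 = (4 - 16*I)*54 = 216 - 864*I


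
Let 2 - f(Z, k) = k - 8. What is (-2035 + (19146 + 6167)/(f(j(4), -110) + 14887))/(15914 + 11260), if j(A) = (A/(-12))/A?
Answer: -15256966/203900109 ≈ -0.074826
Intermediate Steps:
j(A) = -1/12 (j(A) = (A*(-1/12))/A = (-A/12)/A = -1/12)
f(Z, k) = 10 - k (f(Z, k) = 2 - (k - 8) = 2 - (-8 + k) = 2 + (8 - k) = 10 - k)
(-2035 + (19146 + 6167)/(f(j(4), -110) + 14887))/(15914 + 11260) = (-2035 + (19146 + 6167)/((10 - 1*(-110)) + 14887))/(15914 + 11260) = (-2035 + 25313/((10 + 110) + 14887))/27174 = (-2035 + 25313/(120 + 14887))*(1/27174) = (-2035 + 25313/15007)*(1/27174) = -30513932/15007*1/27174 = -15256966/203900109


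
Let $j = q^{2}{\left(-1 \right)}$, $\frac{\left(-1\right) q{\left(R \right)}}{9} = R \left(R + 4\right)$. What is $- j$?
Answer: $-729$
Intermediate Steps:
$q{\left(R \right)} = - 9 R \left(4 + R\right)$ ($q{\left(R \right)} = - 9 R \left(R + 4\right) = - 9 R \left(4 + R\right)$)
$j = 729$ ($j = \left(\left(-9\right) \left(-1\right) \left(4 - 1\right)\right)^{2} = \left(\left(-9\right) \left(-1\right) 3\right)^{2} = 27^{2} = 729$)
$- j = \left(-1\right) 729 = -729$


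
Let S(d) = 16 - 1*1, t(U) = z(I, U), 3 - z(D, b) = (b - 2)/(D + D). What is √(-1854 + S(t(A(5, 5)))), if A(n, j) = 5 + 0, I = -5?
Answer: I*√1839 ≈ 42.884*I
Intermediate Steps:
z(D, b) = 3 - (-2 + b)/(2*D) (z(D, b) = 3 - (b - 2)/(D + D) = 3 - (-2 + b)/(2*D))
A(n, j) = 5
t(U) = 14/5 + U/10 (t(U) = (½)*(2 - U + 6*(-5))/(-5) = (½)*(-⅕)*(2 - U - 30) = (½)*(-⅕)*(-28 - U) = 14/5 + U/10)
S(d) = 15 (S(d) = 16 - 1 = 15)
√(-1854 + S(t(A(5, 5)))) = √(-1854 + 15) = √(-1839) = I*√1839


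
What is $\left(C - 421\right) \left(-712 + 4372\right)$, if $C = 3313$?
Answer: $10584720$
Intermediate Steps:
$\left(C - 421\right) \left(-712 + 4372\right) = \left(3313 - 421\right) \left(-712 + 4372\right) = 2892 \cdot 3660 = 10584720$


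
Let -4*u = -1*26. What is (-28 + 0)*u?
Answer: -182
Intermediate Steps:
u = 13/2 (u = -(-1)*26/4 = -¼*(-26) = 13/2 ≈ 6.5000)
(-28 + 0)*u = (-28 + 0)*(13/2) = -28*13/2 = -182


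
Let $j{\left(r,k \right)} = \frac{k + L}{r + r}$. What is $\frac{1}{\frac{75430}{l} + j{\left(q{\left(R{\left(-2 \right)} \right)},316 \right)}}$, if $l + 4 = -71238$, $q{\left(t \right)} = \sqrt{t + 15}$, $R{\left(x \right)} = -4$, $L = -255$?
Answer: $\frac{59111624660}{4658825306261} + \frac{154800388202 \sqrt{11}}{4658825306261} \approx 0.12289$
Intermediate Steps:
$q{\left(t \right)} = \sqrt{15 + t}$
$j{\left(r,k \right)} = \frac{-255 + k}{2 r}$ ($j{\left(r,k \right)} = \frac{k - 255}{r + r} = \frac{-255 + k}{2 r}$)
$l = -71242$ ($l = -4 - 71238 = -71242$)
$\frac{1}{\frac{75430}{l} + j{\left(q{\left(R{\left(-2 \right)} \right)},316 \right)}} = \frac{1}{\frac{75430}{-71242} + \frac{-255 + 316}{2 \sqrt{15 - 4}}} = \frac{1}{75430 \left(- \frac{1}{71242}\right) + \frac{1}{2} \frac{1}{\sqrt{11}} \cdot 61} = \frac{1}{- \frac{37715}{35621} + \frac{1}{2} \frac{\sqrt{11}}{11} \cdot 61} = \frac{1}{- \frac{37715}{35621} + \frac{61 \sqrt{11}}{22}}$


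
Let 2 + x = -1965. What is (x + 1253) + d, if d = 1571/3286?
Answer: -2344633/3286 ≈ -713.52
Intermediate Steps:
d = 1571/3286 (d = 1571*(1/3286) = 1571/3286 ≈ 0.47809)
x = -1967 (x = -2 - 1965 = -1967)
(x + 1253) + d = (-1967 + 1253) + 1571/3286 = -714 + 1571/3286 = -2344633/3286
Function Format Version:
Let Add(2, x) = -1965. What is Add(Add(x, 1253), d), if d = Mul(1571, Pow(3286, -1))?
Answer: Rational(-2344633, 3286) ≈ -713.52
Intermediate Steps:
d = Rational(1571, 3286) (d = Mul(1571, Rational(1, 3286)) = Rational(1571, 3286) ≈ 0.47809)
x = -1967 (x = Add(-2, -1965) = -1967)
Add(Add(x, 1253), d) = Add(Add(-1967, 1253), Rational(1571, 3286)) = Add(-714, Rational(1571, 3286)) = Rational(-2344633, 3286)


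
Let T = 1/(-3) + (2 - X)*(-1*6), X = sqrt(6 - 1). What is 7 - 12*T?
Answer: 155 - 72*sqrt(5) ≈ -5.9969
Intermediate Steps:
X = sqrt(5) ≈ 2.2361
T = -37/3 + 6*sqrt(5) (T = 1/(-3) + (2 - sqrt(5))*(-1*6) = -1/3 + (2 - sqrt(5))*(-6) = -1/3 + (-12 + 6*sqrt(5)) = -37/3 + 6*sqrt(5) ≈ 1.0831)
7 - 12*T = 7 - 12*(-37/3 + 6*sqrt(5)) = 7 + (148 - 72*sqrt(5)) = 155 - 72*sqrt(5)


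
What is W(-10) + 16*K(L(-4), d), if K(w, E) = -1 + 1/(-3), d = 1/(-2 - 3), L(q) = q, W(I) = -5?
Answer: -79/3 ≈ -26.333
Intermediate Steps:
d = -⅕ (d = 1/(-5) = -⅕ ≈ -0.20000)
K(w, E) = -4/3 (K(w, E) = -1 - ⅓ = -4/3)
W(-10) + 16*K(L(-4), d) = -5 + 16*(-4/3) = -5 - 64/3 = -79/3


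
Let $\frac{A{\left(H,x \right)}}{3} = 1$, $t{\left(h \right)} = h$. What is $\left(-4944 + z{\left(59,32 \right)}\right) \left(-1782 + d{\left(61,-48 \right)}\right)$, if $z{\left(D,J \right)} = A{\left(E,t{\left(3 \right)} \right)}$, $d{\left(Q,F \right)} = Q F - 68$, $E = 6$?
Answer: $23608098$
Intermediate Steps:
$d{\left(Q,F \right)} = -68 + F Q$ ($d{\left(Q,F \right)} = F Q - 68 = -68 + F Q$)
$A{\left(H,x \right)} = 3$ ($A{\left(H,x \right)} = 3 \cdot 1 = 3$)
$z{\left(D,J \right)} = 3$
$\left(-4944 + z{\left(59,32 \right)}\right) \left(-1782 + d{\left(61,-48 \right)}\right) = \left(-4944 + 3\right) \left(-1782 - 2996\right) = - 4941 \left(-1782 - 2996\right) = \left(-4941\right) \left(-4778\right) = 23608098$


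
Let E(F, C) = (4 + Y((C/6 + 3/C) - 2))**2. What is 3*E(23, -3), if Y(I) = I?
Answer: 3/4 ≈ 0.75000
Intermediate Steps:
E(F, C) = (2 + 3/C + C/6)**2 (E(F, C) = (4 + ((C/6 + 3/C) - 2))**2 = (4 + ((3/C + C/6) - 2))**2 = (4 + (-2 + 3/C + C/6))**2 = (2 + 3/C + C/6)**2)
3*E(23, -3) = 3*((1/36)*(18 + (-3)**2 + 12*(-3))**2/(-3)**2) = 3*((1/36)*(1/9)*(18 + 9 - 36)**2) = 3*((1/36)*(1/9)*(-9)**2) = 3*((1/36)*(1/9)*81) = 3*(1/4) = 3/4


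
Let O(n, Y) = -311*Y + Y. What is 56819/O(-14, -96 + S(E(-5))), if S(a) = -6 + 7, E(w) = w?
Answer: 56819/29450 ≈ 1.9293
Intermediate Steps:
S(a) = 1
O(n, Y) = -310*Y
56819/O(-14, -96 + S(E(-5))) = 56819/((-310*(-96 + 1))) = 56819/((-310*(-95))) = 56819/29450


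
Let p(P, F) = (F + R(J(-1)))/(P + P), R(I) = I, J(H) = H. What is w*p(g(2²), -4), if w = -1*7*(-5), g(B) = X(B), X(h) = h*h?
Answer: -175/32 ≈ -5.4688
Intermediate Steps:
X(h) = h²
g(B) = B²
w = 35 (w = -7*(-5) = 35)
p(P, F) = (-1 + F)/(2*P) (p(P, F) = (F - 1)/(P + P) = (-1 + F)/((2*P)) = (-1 + F)*(1/(2*P)) = (-1 + F)/(2*P))
w*p(g(2²), -4) = 35*((-1 - 4)/(2*((2²)²))) = 35*((½)*(-5)/4²) = 35*((½)*(-5)/16) = 35*((½)*(1/16)*(-5)) = 35*(-5/32) = -175/32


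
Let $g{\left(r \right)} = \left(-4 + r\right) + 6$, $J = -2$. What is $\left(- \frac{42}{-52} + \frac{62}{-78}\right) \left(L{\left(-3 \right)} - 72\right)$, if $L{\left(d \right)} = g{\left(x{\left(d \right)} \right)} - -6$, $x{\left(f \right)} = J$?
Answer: $- \frac{11}{13} \approx -0.84615$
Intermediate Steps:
$x{\left(f \right)} = -2$
$g{\left(r \right)} = 2 + r$
$L{\left(d \right)} = 6$ ($L{\left(d \right)} = \left(2 - 2\right) - -6 = 0 + 6 = 6$)
$\left(- \frac{42}{-52} + \frac{62}{-78}\right) \left(L{\left(-3 \right)} - 72\right) = \left(- \frac{42}{-52} + \frac{62}{-78}\right) \left(6 - 72\right) = \left(\left(-42\right) \left(- \frac{1}{52}\right) + 62 \left(- \frac{1}{78}\right)\right) \left(-66\right) = \left(\frac{21}{26} - \frac{31}{39}\right) \left(-66\right) = \frac{1}{78} \left(-66\right) = - \frac{11}{13}$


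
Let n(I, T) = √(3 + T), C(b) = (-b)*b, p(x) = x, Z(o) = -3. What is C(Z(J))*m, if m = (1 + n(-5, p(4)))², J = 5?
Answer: -72 - 18*√7 ≈ -119.62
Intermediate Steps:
C(b) = -b²
m = (1 + √7)² (m = (1 + √(3 + 4))² = (1 + √7)² ≈ 13.292)
C(Z(J))*m = (-1*(-3)²)*(1 + √7)² = (-1*9)*(1 + √7)² = -9*(1 + √7)²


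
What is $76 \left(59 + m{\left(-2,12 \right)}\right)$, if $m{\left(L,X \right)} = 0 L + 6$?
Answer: $4940$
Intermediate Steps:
$m{\left(L,X \right)} = 6$ ($m{\left(L,X \right)} = 0 + 6 = 6$)
$76 \left(59 + m{\left(-2,12 \right)}\right) = 76 \left(59 + 6\right) = 76 \cdot 65 = 4940$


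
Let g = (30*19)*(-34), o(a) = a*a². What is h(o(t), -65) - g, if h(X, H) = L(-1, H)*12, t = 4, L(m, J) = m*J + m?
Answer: 20148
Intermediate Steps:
L(m, J) = m + J*m (L(m, J) = J*m + m = m + J*m)
o(a) = a³
h(X, H) = -12 - 12*H (h(X, H) = -(1 + H)*12 = (-1 - H)*12 = -12 - 12*H)
g = -19380 (g = 570*(-34) = -19380)
h(o(t), -65) - g = (-12 - 12*(-65)) - 1*(-19380) = (-12 + 780) + 19380 = 768 + 19380 = 20148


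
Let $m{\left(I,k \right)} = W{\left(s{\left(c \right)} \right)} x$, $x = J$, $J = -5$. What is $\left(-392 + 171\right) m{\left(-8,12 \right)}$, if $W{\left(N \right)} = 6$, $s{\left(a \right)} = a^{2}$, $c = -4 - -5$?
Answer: $6630$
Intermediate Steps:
$c = 1$ ($c = -4 + 5 = 1$)
$x = -5$
$m{\left(I,k \right)} = -30$ ($m{\left(I,k \right)} = 6 \left(-5\right) = -30$)
$\left(-392 + 171\right) m{\left(-8,12 \right)} = \left(-392 + 171\right) \left(-30\right) = \left(-221\right) \left(-30\right) = 6630$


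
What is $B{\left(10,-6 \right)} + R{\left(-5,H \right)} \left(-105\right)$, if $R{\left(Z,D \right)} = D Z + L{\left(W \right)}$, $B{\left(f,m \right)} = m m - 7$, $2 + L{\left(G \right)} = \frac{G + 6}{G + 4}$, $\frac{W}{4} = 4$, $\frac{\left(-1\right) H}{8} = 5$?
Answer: $- \frac{41753}{2} \approx -20877.0$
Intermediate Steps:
$H = -40$ ($H = \left(-8\right) 5 = -40$)
$W = 16$ ($W = 4 \cdot 4 = 16$)
$L{\left(G \right)} = -2 + \frac{6 + G}{4 + G}$ ($L{\left(G \right)} = -2 + \frac{G + 6}{G + 4} = -2 + \frac{6 + G}{4 + G}$)
$B{\left(f,m \right)} = -7 + m^{2}$ ($B{\left(f,m \right)} = m^{2} - 7 = -7 + m^{2}$)
$R{\left(Z,D \right)} = - \frac{9}{10} + D Z$ ($R{\left(Z,D \right)} = D Z + \frac{-2 - 16}{4 + 16} = D Z + \frac{-2 - 16}{20} = D Z + \frac{1}{20} \left(-18\right) = D Z - \frac{9}{10} = - \frac{9}{10} + D Z$)
$B{\left(10,-6 \right)} + R{\left(-5,H \right)} \left(-105\right) = \left(-7 + \left(-6\right)^{2}\right) + \left(- \frac{9}{10} - -200\right) \left(-105\right) = \left(-7 + 36\right) + \left(- \frac{9}{10} + 200\right) \left(-105\right) = 29 + \frac{1991}{10} \left(-105\right) = 29 - \frac{41811}{2} = - \frac{41753}{2}$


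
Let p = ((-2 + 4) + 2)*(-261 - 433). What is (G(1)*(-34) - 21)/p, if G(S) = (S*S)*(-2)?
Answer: -47/2776 ≈ -0.016931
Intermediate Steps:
G(S) = -2*S**2 (G(S) = S**2*(-2) = -2*S**2)
p = -2776 (p = (2 + 2)*(-694) = 4*(-694) = -2776)
(G(1)*(-34) - 21)/p = (-2*1**2*(-34) - 21)/(-2776) = (-2*1*(-34) - 21)*(-1/2776) = (-2*(-34) - 21)*(-1/2776) = (68 - 21)*(-1/2776) = 47*(-1/2776) = -47/2776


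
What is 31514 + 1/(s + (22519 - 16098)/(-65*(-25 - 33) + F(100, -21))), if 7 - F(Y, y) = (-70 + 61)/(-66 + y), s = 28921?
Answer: 99833305934776/3167903339 ≈ 31514.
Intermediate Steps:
F(Y, y) = 7 + 9/(-66 + y) (F(Y, y) = 7 - (-70 + 61)/(-66 + y) = 7 - (-9)/(-66 + y) = 7 + 9/(-66 + y))
31514 + 1/(s + (22519 - 16098)/(-65*(-25 - 33) + F(100, -21))) = 31514 + 1/(28921 + (22519 - 16098)/(-65*(-25 - 33) + (-453 + 7*(-21))/(-66 - 21))) = 31514 + 1/(28921 + 6421/(-65*(-58) + (-453 - 147)/(-87))) = 31514 + 1/(28921 + 6421/(3770 - 1/87*(-600))) = 31514 + 1/(28921 + 6421/(3770 + 200/29)) = 31514 + 1/(28921 + 6421/(109530/29)) = 31514 + 1/(28921 + 6421*(29/109530)) = 31514 + 1/(28921 + 186209/109530) = 31514 + 1/(3167903339/109530) = 31514 + 109530/3167903339 = 99833305934776/3167903339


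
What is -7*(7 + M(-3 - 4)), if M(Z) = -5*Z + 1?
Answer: -301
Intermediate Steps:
M(Z) = 1 - 5*Z
-7*(7 + M(-3 - 4)) = -7*(7 + (1 - 5*(-3 - 4))) = -7*(7 + (1 - 5*(-7))) = -7*(7 + (1 + 35)) = -7*(7 + 36) = -7*43 = -301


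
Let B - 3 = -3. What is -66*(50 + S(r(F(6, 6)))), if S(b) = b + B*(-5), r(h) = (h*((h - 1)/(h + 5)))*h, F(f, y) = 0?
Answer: -3300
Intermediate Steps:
B = 0 (B = 3 - 3 = 0)
r(h) = h²*(-1 + h)/(5 + h) (r(h) = (h*((-1 + h)/(5 + h)))*h = (h*(-1 + h)/(5 + h))*h = h²*(-1 + h)/(5 + h))
S(b) = b (S(b) = b + 0*(-5) = b + 0 = b)
-66*(50 + S(r(F(6, 6)))) = -66*(50 + 0²*(-1 + 0)/(5 + 0)) = -66*(50 + 0*(-1)/5) = -66*(50 + 0*(⅕)*(-1)) = -66*(50 + 0) = -66*50 = -3300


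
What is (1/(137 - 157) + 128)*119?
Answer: 304521/20 ≈ 15226.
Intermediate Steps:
(1/(137 - 157) + 128)*119 = (1/(-20) + 128)*119 = (-1/20 + 128)*119 = (2559/20)*119 = 304521/20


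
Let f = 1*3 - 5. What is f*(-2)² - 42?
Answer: -50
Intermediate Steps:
f = -2 (f = 3 - 5 = -2)
f*(-2)² - 42 = -2*(-2)² - 42 = -2*4 - 42 = -8 - 42 = -50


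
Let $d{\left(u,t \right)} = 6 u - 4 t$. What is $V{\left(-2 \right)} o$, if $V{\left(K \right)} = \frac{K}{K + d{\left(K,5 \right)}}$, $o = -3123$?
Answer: $- \frac{3123}{17} \approx -183.71$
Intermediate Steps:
$d{\left(u,t \right)} = - 4 t + 6 u$
$V{\left(K \right)} = \frac{K}{-20 + 7 K}$ ($V{\left(K \right)} = \frac{K}{K + \left(\left(-4\right) 5 + 6 K\right)} = \frac{K}{K + \left(-20 + 6 K\right)} = \frac{K}{-20 + 7 K}$)
$V{\left(-2 \right)} o = - \frac{2}{-20 + 7 \left(-2\right)} \left(-3123\right) = - \frac{2}{-20 - 14} \left(-3123\right) = - \frac{2}{-34} \left(-3123\right) = \left(-2\right) \left(- \frac{1}{34}\right) \left(-3123\right) = \frac{1}{17} \left(-3123\right) = - \frac{3123}{17}$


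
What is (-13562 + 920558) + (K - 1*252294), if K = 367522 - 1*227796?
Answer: 794428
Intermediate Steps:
K = 139726 (K = 367522 - 227796 = 139726)
(-13562 + 920558) + (K - 1*252294) = (-13562 + 920558) + (139726 - 1*252294) = 906996 + (139726 - 252294) = 906996 - 112568 = 794428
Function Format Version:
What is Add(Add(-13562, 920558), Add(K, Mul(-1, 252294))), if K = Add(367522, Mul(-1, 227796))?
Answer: 794428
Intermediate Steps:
K = 139726 (K = Add(367522, -227796) = 139726)
Add(Add(-13562, 920558), Add(K, Mul(-1, 252294))) = Add(Add(-13562, 920558), Add(139726, Mul(-1, 252294))) = Add(906996, Add(139726, -252294)) = Add(906996, -112568) = 794428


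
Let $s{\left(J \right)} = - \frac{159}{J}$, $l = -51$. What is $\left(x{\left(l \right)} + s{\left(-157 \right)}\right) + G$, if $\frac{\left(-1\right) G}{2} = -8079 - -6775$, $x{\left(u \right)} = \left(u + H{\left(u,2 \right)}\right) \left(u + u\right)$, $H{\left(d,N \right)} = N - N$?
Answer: $\frac{1226329}{157} \approx 7811.0$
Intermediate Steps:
$H{\left(d,N \right)} = 0$
$x{\left(u \right)} = 2 u^{2}$ ($x{\left(u \right)} = \left(u + 0\right) \left(u + u\right) = u 2 u = 2 u^{2}$)
$G = 2608$ ($G = - 2 \left(-8079 - -6775\right) = - 2 \left(-8079 + 6775\right) = \left(-2\right) \left(-1304\right) = 2608$)
$\left(x{\left(l \right)} + s{\left(-157 \right)}\right) + G = \left(2 \left(-51\right)^{2} - \frac{159}{-157}\right) + 2608 = \left(2 \cdot 2601 - - \frac{159}{157}\right) + 2608 = \left(5202 + \frac{159}{157}\right) + 2608 = \frac{816873}{157} + 2608 = \frac{1226329}{157}$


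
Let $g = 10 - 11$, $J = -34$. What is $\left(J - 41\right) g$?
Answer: $75$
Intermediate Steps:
$g = -1$ ($g = 10 - 11 = -1$)
$\left(J - 41\right) g = \left(-34 - 41\right) \left(-1\right) = \left(-75\right) \left(-1\right) = 75$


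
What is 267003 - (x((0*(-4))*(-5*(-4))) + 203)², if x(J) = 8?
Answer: 222482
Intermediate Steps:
267003 - (x((0*(-4))*(-5*(-4))) + 203)² = 267003 - (8 + 203)² = 267003 - 1*211² = 267003 - 1*44521 = 267003 - 44521 = 222482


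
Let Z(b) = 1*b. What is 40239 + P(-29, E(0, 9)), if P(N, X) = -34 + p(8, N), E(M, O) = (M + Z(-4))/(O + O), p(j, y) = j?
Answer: 40213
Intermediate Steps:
Z(b) = b
E(M, O) = (-4 + M)/(2*O) (E(M, O) = (M - 4)/(O + O) = (-4 + M)/((2*O)) = (-4 + M)*(1/(2*O)) = (-4 + M)/(2*O))
P(N, X) = -26 (P(N, X) = -34 + 8 = -26)
40239 + P(-29, E(0, 9)) = 40239 - 26 = 40213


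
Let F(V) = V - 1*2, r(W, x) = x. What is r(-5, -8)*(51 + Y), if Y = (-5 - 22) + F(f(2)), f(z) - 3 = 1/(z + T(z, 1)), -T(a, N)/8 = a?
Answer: -1396/7 ≈ -199.43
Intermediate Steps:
T(a, N) = -8*a
f(z) = 3 - 1/(7*z) (f(z) = 3 + 1/(z - 8*z) = 3 + 1/(-7*z) = 3 - 1/(7*z))
F(V) = -2 + V (F(V) = V - 2 = -2 + V)
Y = -365/14 (Y = (-5 - 22) + (-2 + (3 - 1/7/2)) = -27 + (-2 + (3 - 1/7*1/2)) = -27 + (-2 + (3 - 1/14)) = -27 + (-2 + 41/14) = -27 + 13/14 = -365/14 ≈ -26.071)
r(-5, -8)*(51 + Y) = -8*(51 - 365/14) = -8*349/14 = -1396/7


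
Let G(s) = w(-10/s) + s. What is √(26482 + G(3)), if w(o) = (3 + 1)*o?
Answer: √238245/3 ≈ 162.70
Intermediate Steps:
w(o) = 4*o
G(s) = s - 40/s (G(s) = 4*(-10/s) + s = -40/s + s = s - 40/s)
√(26482 + G(3)) = √(26482 + (3 - 40/3)) = √(26482 - 31/3) = √(79415/3) = √238245/3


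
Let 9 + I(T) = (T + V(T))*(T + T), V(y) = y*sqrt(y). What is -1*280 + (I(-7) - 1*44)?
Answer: -235 + 98*I*sqrt(7) ≈ -235.0 + 259.28*I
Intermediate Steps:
V(y) = y**(3/2)
I(T) = -9 + 2*T*(T + T**(3/2)) (I(T) = -9 + (T + T**(3/2))*(T + T) = -9 + (T + T**(3/2))*(2*T) = -9 + 2*T*(T + T**(3/2)))
-1*280 + (I(-7) - 1*44) = -1*280 + ((-9 + 2*(-7)**2 + 2*(-7)**(5/2)) - 1*44) = -280 + ((-9 + 2*49 + 2*(49*I*sqrt(7))) - 44) = -280 + ((-9 + 98 + 98*I*sqrt(7)) - 44) = -280 + ((89 + 98*I*sqrt(7)) - 44) = -280 + (45 + 98*I*sqrt(7)) = -235 + 98*I*sqrt(7)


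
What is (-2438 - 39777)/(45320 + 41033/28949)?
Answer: -1222082035/1312009713 ≈ -0.93146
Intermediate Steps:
(-2438 - 39777)/(45320 + 41033/28949) = -42215/(45320 + 41033*(1/28949)) = -42215/(45320 + 41033/28949) = -42215/1312009713/28949 = -42215*28949/1312009713 = -1222082035/1312009713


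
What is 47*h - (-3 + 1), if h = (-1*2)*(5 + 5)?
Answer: -938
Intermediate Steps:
h = -20 (h = -2*10 = -20)
47*h - (-3 + 1) = 47*(-20) - (-3 + 1) = -940 - 1*(-2) = -940 + 2 = -938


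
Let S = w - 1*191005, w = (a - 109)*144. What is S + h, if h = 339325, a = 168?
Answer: 156816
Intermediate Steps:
w = 8496 (w = (168 - 109)*144 = 59*144 = 8496)
S = -182509 (S = 8496 - 1*191005 = 8496 - 191005 = -182509)
S + h = -182509 + 339325 = 156816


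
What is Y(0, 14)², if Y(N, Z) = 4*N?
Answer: 0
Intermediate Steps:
Y(0, 14)² = (4*0)² = 0² = 0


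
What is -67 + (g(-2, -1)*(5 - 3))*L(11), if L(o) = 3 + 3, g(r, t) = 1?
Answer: -55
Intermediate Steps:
L(o) = 6
-67 + (g(-2, -1)*(5 - 3))*L(11) = -67 + (1*(5 - 3))*6 = -67 + (1*2)*6 = -67 + 2*6 = -67 + 12 = -55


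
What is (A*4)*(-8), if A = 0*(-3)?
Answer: 0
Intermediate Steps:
A = 0
(A*4)*(-8) = (0*4)*(-8) = 0*(-8) = 0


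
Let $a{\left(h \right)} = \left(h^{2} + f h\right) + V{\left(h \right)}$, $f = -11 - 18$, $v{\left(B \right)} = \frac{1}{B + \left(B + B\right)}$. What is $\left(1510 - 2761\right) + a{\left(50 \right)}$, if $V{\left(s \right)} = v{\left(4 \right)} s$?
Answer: $- \frac{1181}{6} \approx -196.83$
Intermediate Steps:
$v{\left(B \right)} = \frac{1}{3 B}$ ($v{\left(B \right)} = \frac{1}{B + 2 B} = \frac{1}{3 B}$)
$V{\left(s \right)} = \frac{s}{12}$ ($V{\left(s \right)} = \frac{1}{3 \cdot 4} s = \frac{1}{3} \cdot \frac{1}{4} s = \frac{s}{12}$)
$f = -29$
$a{\left(h \right)} = h^{2} - \frac{347 h}{12}$ ($a{\left(h \right)} = \left(h^{2} - 29 h\right) + \frac{h}{12} = h^{2} - \frac{347 h}{12}$)
$\left(1510 - 2761\right) + a{\left(50 \right)} = \left(1510 - 2761\right) + \frac{1}{12} \cdot 50 \left(-347 + 12 \cdot 50\right) = -1251 + \frac{1}{12} \cdot 50 \left(-347 + 600\right) = -1251 + \frac{1}{12} \cdot 50 \cdot 253 = -1251 + \frac{6325}{6} = - \frac{1181}{6}$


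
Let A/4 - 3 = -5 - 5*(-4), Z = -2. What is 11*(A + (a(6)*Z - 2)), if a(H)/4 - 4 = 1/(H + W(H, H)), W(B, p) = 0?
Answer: 1210/3 ≈ 403.33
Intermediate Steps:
a(H) = 16 + 4/H (a(H) = 16 + 4/(H + 0) = 16 + 4/H)
A = 72 (A = 12 + 4*(-5 - 5*(-4)) = 12 + 4*(-5 + 20) = 12 + 4*15 = 12 + 60 = 72)
11*(A + (a(6)*Z - 2)) = 11*(72 + ((16 + 4/6)*(-2) - 2)) = 11*(72 + ((16 + 4*(⅙))*(-2) - 2)) = 11*(72 + ((16 + ⅔)*(-2) - 2)) = 11*(72 + ((50/3)*(-2) - 2)) = 11*(72 + (-100/3 - 2)) = 11*(72 - 106/3) = 11*(110/3) = 1210/3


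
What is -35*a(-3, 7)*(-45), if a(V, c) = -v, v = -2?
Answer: 3150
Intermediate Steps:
a(V, c) = 2 (a(V, c) = -1*(-2) = 2)
-35*a(-3, 7)*(-45) = -35*2*(-45) = -70*(-45) = 3150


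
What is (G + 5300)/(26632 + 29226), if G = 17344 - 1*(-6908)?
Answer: 14776/27929 ≈ 0.52906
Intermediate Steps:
G = 24252 (G = 17344 + 6908 = 24252)
(G + 5300)/(26632 + 29226) = (24252 + 5300)/(26632 + 29226) = 29552/55858 = 29552*(1/55858) = 14776/27929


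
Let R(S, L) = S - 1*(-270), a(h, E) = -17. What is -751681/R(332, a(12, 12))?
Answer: -107383/86 ≈ -1248.6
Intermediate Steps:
R(S, L) = 270 + S (R(S, L) = S + 270 = 270 + S)
-751681/R(332, a(12, 12)) = -751681/(270 + 332) = -751681/602 = -751681*1/602 = -107383/86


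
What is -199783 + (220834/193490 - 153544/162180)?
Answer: -9219450042928/46147365 ≈ -1.9978e+5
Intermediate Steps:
-199783 + (220834/193490 - 153544/162180) = -199783 + (220834*(1/193490) - 153544*1/162180) = -199783 + (110417/96745 - 2258/2385) = -199783 + 8978867/46147365 = -9219450042928/46147365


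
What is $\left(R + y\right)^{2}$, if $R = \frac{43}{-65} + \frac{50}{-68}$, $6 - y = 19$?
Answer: $\frac{1012321489}{4884100} \approx 207.27$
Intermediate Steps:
$y = -13$ ($y = 6 - 19 = -13$)
$R = - \frac{3087}{2210}$ ($R = 43 \left(- \frac{1}{65}\right) + 50 \left(- \frac{1}{68}\right) = - \frac{43}{65} - \frac{25}{34} = - \frac{3087}{2210} \approx -1.3968$)
$\left(R + y\right)^{2} = \left(- \frac{3087}{2210} - 13\right)^{2} = \left(- \frac{31817}{2210}\right)^{2} = \frac{1012321489}{4884100}$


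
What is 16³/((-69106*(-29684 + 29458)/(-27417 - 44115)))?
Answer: -73248768/3904489 ≈ -18.760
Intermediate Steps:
16³/((-69106*(-29684 + 29458)/(-27417 - 44115))) = 4096/((-69106/((-71532/(-226))))) = 4096/((-69106/((-71532*(-1/226))))) = 4096/((-69106/35766/113)) = 4096/((-69106*113/35766)) = 4096/(-3904489/17883) = 4096*(-17883/3904489) = -73248768/3904489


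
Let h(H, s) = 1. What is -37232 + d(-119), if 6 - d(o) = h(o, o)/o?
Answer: -4429893/119 ≈ -37226.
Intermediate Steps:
d(o) = 6 - 1/o
-37232 + d(-119) = -37232 + (6 - 1/(-119)) = -37232 + (6 - 1*(-1/119)) = -37232 + (6 + 1/119) = -37232 + 715/119 = -4429893/119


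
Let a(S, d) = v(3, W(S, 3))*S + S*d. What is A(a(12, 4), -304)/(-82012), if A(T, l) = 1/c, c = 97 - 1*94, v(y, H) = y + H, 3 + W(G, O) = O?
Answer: -1/246036 ≈ -4.0644e-6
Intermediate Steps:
W(G, O) = -3 + O
v(y, H) = H + y
c = 3 (c = 97 - 94 = 3)
a(S, d) = 3*S + S*d (a(S, d) = ((-3 + 3) + 3)*S + S*d = (0 + 3)*S + S*d = 3*S + S*d)
A(T, l) = ⅓ (A(T, l) = 1/3 = ⅓)
A(a(12, 4), -304)/(-82012) = (⅓)/(-82012) = (⅓)*(-1/82012) = -1/246036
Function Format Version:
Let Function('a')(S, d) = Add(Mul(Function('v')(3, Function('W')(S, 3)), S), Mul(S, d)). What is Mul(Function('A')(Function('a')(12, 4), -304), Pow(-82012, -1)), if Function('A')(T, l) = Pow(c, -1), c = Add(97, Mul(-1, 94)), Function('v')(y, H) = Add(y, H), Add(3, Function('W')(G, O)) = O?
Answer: Rational(-1, 246036) ≈ -4.0644e-6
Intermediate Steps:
Function('W')(G, O) = Add(-3, O)
Function('v')(y, H) = Add(H, y)
c = 3 (c = Add(97, -94) = 3)
Function('a')(S, d) = Add(Mul(3, S), Mul(S, d)) (Function('a')(S, d) = Add(Mul(Add(Add(-3, 3), 3), S), Mul(S, d)) = Add(Mul(Add(0, 3), S), Mul(S, d)) = Add(Mul(3, S), Mul(S, d)))
Function('A')(T, l) = Rational(1, 3) (Function('A')(T, l) = Pow(3, -1) = Rational(1, 3))
Mul(Function('A')(Function('a')(12, 4), -304), Pow(-82012, -1)) = Mul(Rational(1, 3), Pow(-82012, -1)) = Mul(Rational(1, 3), Rational(-1, 82012)) = Rational(-1, 246036)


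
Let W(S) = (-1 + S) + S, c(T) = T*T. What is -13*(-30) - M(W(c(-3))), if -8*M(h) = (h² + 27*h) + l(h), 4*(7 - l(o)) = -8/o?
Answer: 65877/136 ≈ 484.39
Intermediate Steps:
l(o) = 7 + 2/o (l(o) = 7 - (-2)/o = 7 + 2/o)
c(T) = T²
W(S) = -1 + 2*S
M(h) = -7/8 - 27*h/8 - 1/(4*h) - h²/8 (M(h) = -((h² + 27*h) + (7 + 2/h))/8 = -(7 + h² + 2/h + 27*h)/8 = -7/8 - 27*h/8 - 1/(4*h) - h²/8)
-13*(-30) - M(W(c(-3))) = -13*(-30) - (-2 - 7*(-1 + 2*(-3)²) + (-1 + 2*(-3)²)²*(-27 - (-1 + 2*(-3)²)))/(8*(-1 + 2*(-3)²)) = 390 - (-2 - 7*(-1 + 2*9) + (-1 + 2*9)²*(-27 - (-1 + 2*9)))/(8*(-1 + 2*9)) = 390 - (-2 - 7*(-1 + 18) + (-1 + 18)²*(-27 - (-1 + 18)))/(8*(-1 + 18)) = 390 - (-2 - 7*17 + 17²*(-27 - 1*17))/(8*17) = 390 - (-2 - 119 + 289*(-27 - 17))/(8*17) = 390 - (-2 - 119 + 289*(-44))/(8*17) = 390 - (-2 - 119 - 12716)/(8*17) = 390 - (-12837)/(8*17) = 390 - 1*(-12837/136) = 390 + 12837/136 = 65877/136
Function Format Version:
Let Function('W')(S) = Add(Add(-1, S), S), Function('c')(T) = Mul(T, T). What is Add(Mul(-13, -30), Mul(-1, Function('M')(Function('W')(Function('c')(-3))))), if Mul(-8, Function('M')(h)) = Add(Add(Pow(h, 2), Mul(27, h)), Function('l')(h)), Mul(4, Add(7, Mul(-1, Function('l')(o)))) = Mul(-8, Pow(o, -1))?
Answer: Rational(65877, 136) ≈ 484.39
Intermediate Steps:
Function('l')(o) = Add(7, Mul(2, Pow(o, -1))) (Function('l')(o) = Add(7, Mul(Rational(-1, 4), Mul(-8, Pow(o, -1)))) = Add(7, Mul(2, Pow(o, -1))))
Function('c')(T) = Pow(T, 2)
Function('W')(S) = Add(-1, Mul(2, S))
Function('M')(h) = Add(Rational(-7, 8), Mul(Rational(-27, 8), h), Mul(Rational(-1, 4), Pow(h, -1)), Mul(Rational(-1, 8), Pow(h, 2))) (Function('M')(h) = Mul(Rational(-1, 8), Add(Add(Pow(h, 2), Mul(27, h)), Add(7, Mul(2, Pow(h, -1))))) = Mul(Rational(-1, 8), Add(7, Pow(h, 2), Mul(2, Pow(h, -1)), Mul(27, h))) = Add(Rational(-7, 8), Mul(Rational(-27, 8), h), Mul(Rational(-1, 4), Pow(h, -1)), Mul(Rational(-1, 8), Pow(h, 2))))
Add(Mul(-13, -30), Mul(-1, Function('M')(Function('W')(Function('c')(-3))))) = Add(Mul(-13, -30), Mul(-1, Mul(Rational(1, 8), Pow(Add(-1, Mul(2, Pow(-3, 2))), -1), Add(-2, Mul(-7, Add(-1, Mul(2, Pow(-3, 2)))), Mul(Pow(Add(-1, Mul(2, Pow(-3, 2))), 2), Add(-27, Mul(-1, Add(-1, Mul(2, Pow(-3, 2)))))))))) = Add(390, Mul(-1, Mul(Rational(1, 8), Pow(Add(-1, Mul(2, 9)), -1), Add(-2, Mul(-7, Add(-1, Mul(2, 9))), Mul(Pow(Add(-1, Mul(2, 9)), 2), Add(-27, Mul(-1, Add(-1, Mul(2, 9))))))))) = Add(390, Mul(-1, Mul(Rational(1, 8), Pow(Add(-1, 18), -1), Add(-2, Mul(-7, Add(-1, 18)), Mul(Pow(Add(-1, 18), 2), Add(-27, Mul(-1, Add(-1, 18)))))))) = Add(390, Mul(-1, Mul(Rational(1, 8), Pow(17, -1), Add(-2, Mul(-7, 17), Mul(Pow(17, 2), Add(-27, Mul(-1, 17))))))) = Add(390, Mul(-1, Mul(Rational(1, 8), Rational(1, 17), Add(-2, -119, Mul(289, Add(-27, -17)))))) = Add(390, Mul(-1, Mul(Rational(1, 8), Rational(1, 17), Add(-2, -119, Mul(289, -44))))) = Add(390, Mul(-1, Mul(Rational(1, 8), Rational(1, 17), Add(-2, -119, -12716)))) = Add(390, Mul(-1, Mul(Rational(1, 8), Rational(1, 17), -12837))) = Add(390, Mul(-1, Rational(-12837, 136))) = Add(390, Rational(12837, 136)) = Rational(65877, 136)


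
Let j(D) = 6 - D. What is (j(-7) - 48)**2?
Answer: 1225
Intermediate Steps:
(j(-7) - 48)**2 = ((6 - 1*(-7)) - 48)**2 = ((6 + 7) - 48)**2 = (13 - 48)**2 = (-35)**2 = 1225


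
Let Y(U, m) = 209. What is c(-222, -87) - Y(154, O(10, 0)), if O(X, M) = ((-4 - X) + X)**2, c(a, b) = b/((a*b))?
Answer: -46399/222 ≈ -209.00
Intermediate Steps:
c(a, b) = 1/a (c(a, b) = b*(1/(a*b)) = 1/a)
O(X, M) = 16 (O(X, M) = (-4)**2 = 16)
c(-222, -87) - Y(154, O(10, 0)) = 1/(-222) - 1*209 = -1/222 - 209 = -46399/222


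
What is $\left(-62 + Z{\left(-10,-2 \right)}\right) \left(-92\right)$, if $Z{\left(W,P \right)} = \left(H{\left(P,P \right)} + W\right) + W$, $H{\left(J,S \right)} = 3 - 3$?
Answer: $7544$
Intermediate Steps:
$H{\left(J,S \right)} = 0$ ($H{\left(J,S \right)} = 3 - 3 = 0$)
$Z{\left(W,P \right)} = 2 W$ ($Z{\left(W,P \right)} = \left(0 + W\right) + W = W + W = 2 W$)
$\left(-62 + Z{\left(-10,-2 \right)}\right) \left(-92\right) = \left(-62 + 2 \left(-10\right)\right) \left(-92\right) = \left(-62 - 20\right) \left(-92\right) = \left(-82\right) \left(-92\right) = 7544$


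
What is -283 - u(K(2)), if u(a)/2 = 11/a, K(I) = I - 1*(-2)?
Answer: -577/2 ≈ -288.50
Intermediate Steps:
K(I) = 2 + I (K(I) = I + 2 = 2 + I)
u(a) = 22/a (u(a) = 2*(11/a) = 22/a)
-283 - u(K(2)) = -283 - 22/(2 + 2) = -283 - 22/4 = -283 - 1*11/2 = -283 - 11/2 = -577/2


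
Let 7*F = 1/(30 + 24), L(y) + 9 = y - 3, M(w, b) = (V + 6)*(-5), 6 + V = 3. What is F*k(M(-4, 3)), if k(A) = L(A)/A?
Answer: 1/210 ≈ 0.0047619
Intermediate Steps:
V = -3 (V = -6 + 3 = -3)
M(w, b) = -15 (M(w, b) = (-3 + 6)*(-5) = 3*(-5) = -15)
L(y) = -12 + y (L(y) = -9 + (y - 3) = -9 + (-3 + y) = -12 + y)
F = 1/378 (F = 1/(7*(30 + 24)) = (⅐)/54 = (⅐)*(1/54) = 1/378 ≈ 0.0026455)
k(A) = (-12 + A)/A
F*k(M(-4, 3)) = ((-12 - 15)/(-15))/378 = (-1/15*(-27))/378 = (1/378)*(9/5) = 1/210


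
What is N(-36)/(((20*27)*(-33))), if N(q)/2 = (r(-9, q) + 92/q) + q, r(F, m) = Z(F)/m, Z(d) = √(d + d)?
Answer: 347/80190 + I*√2/106920 ≈ 0.0043272 + 1.3227e-5*I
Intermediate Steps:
Z(d) = √2*√d (Z(d) = √(2*d) = √2*√d)
r(F, m) = √2*√F/m (r(F, m) = (√2*√F)/m = √2*√F/m)
N(q) = 2*q + 184/q + 6*I*√2/q (N(q) = 2*((√2*√(-9)/q + 92/q) + q) = 2*((√2*(3*I)/q + 92/q) + q) = 2*((3*I*√2/q + 92/q) + q) = 2*((92/q + 3*I*√2/q) + q) = 2*(q + 92/q + 3*I*√2/q) = 2*q + 184/q + 6*I*√2/q)
N(-36)/(((20*27)*(-33))) = (2*(92 + (-36)² + 3*I*√2)/(-36))/(((20*27)*(-33))) = (2*(-1/36)*(92 + 1296 + 3*I*√2))/((540*(-33))) = (2*(-1/36)*(1388 + 3*I*√2))/(-17820) = (-694/9 - I*√2/6)*(-1/17820) = 347/80190 + I*√2/106920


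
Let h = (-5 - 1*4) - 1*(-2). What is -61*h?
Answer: 427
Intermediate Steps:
h = -7 (h = (-5 - 4) + 2 = -9 + 2 = -7)
-61*h = -61*(-7) = 427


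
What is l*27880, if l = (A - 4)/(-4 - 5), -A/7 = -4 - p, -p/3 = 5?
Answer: 250920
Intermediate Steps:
p = -15 (p = -3*5 = -15)
A = -77 (A = -7*(-4 - 1*(-15)) = -7*(-4 + 15) = -7*11 = -77)
l = 9 (l = (-77 - 4)/(-4 - 5) = -81/(-9) = -81*(-⅑) = 9)
l*27880 = 9*27880 = 250920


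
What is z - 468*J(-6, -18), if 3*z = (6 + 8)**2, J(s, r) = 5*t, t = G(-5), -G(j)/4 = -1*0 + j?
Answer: -140204/3 ≈ -46735.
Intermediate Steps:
G(j) = -4*j (G(j) = -4*(-1*0 + j) = -4*(0 + j) = -4*j)
t = 20 (t = -4*(-5) = 20)
J(s, r) = 100 (J(s, r) = 5*20 = 100)
z = 196/3 (z = (6 + 8)**2/3 = (1/3)*14**2 = (1/3)*196 = 196/3 ≈ 65.333)
z - 468*J(-6, -18) = 196/3 - 468*100 = 196/3 - 46800 = -140204/3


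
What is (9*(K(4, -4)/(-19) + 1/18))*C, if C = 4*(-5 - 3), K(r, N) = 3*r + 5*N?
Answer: -2608/19 ≈ -137.26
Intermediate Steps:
C = -32 (C = 4*(-8) = -32)
(9*(K(4, -4)/(-19) + 1/18))*C = (9*((3*4 + 5*(-4))/(-19) + 1/18))*(-32) = (9*((12 - 20)*(-1/19) + 1*(1/18)))*(-32) = (9*(-8*(-1/19) + 1/18))*(-32) = (9*(8/19 + 1/18))*(-32) = (9*(163/342))*(-32) = (163/38)*(-32) = -2608/19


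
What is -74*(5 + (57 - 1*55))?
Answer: -518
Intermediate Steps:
-74*(5 + (57 - 1*55)) = -74*(5 + (57 - 55)) = -74*(5 + 2) = -74*7 = -518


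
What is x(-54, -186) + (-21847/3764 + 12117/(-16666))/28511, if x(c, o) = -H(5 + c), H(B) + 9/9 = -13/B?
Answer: 4597613644021/6259814830724 ≈ 0.73446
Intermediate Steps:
H(B) = -1 - 13/B
x(c, o) = -(-18 - c)/(5 + c) (x(c, o) = -(-13 - (5 + c))/(5 + c) = -(-13 + (-5 - c))/(5 + c) = -(-18 - c)/(5 + c))
x(-54, -186) + (-21847/3764 + 12117/(-16666))/28511 = (18 - 54)/(5 - 54) + (-21847/3764 + 12117/(-16666))/28511 = -36/(-49) + (-21847*1/3764 + 12117*(-1/16666))*(1/28511) = -1/49*(-36) + (-21847/3764 - 12117/16666)*(1/28511) = 36/49 - 204855245/31365412*1/28511 = 36/49 - 29265035/127751323076 = 4597613644021/6259814830724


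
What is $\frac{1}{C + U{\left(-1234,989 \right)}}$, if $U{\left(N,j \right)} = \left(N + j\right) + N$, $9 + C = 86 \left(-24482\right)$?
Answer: $- \frac{1}{2106940} \approx -4.7462 \cdot 10^{-7}$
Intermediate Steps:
$C = -2105461$ ($C = -9 + 86 \left(-24482\right) = -9 - 2105452 = -2105461$)
$U{\left(N,j \right)} = j + 2 N$
$\frac{1}{C + U{\left(-1234,989 \right)}} = \frac{1}{-2105461 + \left(989 + 2 \left(-1234\right)\right)} = \frac{1}{-2105461 + \left(989 - 2468\right)} = \frac{1}{-2105461 - 1479} = \frac{1}{-2106940} = - \frac{1}{2106940}$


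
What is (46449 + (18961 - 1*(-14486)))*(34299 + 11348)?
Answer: 3647012712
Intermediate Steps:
(46449 + (18961 - 1*(-14486)))*(34299 + 11348) = (46449 + (18961 + 14486))*45647 = (46449 + 33447)*45647 = 79896*45647 = 3647012712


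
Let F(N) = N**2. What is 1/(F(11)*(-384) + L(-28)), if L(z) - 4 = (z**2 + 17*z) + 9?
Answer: -1/46143 ≈ -2.1672e-5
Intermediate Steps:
L(z) = 13 + z**2 + 17*z (L(z) = 4 + ((z**2 + 17*z) + 9) = 4 + (9 + z**2 + 17*z) = 13 + z**2 + 17*z)
1/(F(11)*(-384) + L(-28)) = 1/(11**2*(-384) + (13 + (-28)**2 + 17*(-28))) = 1/(121*(-384) + (13 + 784 - 476)) = 1/(-46464 + 321) = 1/(-46143) = -1/46143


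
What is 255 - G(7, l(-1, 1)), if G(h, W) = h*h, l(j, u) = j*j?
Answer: 206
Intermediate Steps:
l(j, u) = j²
G(h, W) = h²
255 - G(7, l(-1, 1)) = 255 - 1*7² = 255 - 1*49 = 255 - 49 = 206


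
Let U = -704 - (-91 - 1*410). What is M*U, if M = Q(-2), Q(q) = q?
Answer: 406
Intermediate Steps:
M = -2
U = -203 (U = -704 - (-91 - 410) = -704 - 1*(-501) = -704 + 501 = -203)
M*U = -2*(-203) = 406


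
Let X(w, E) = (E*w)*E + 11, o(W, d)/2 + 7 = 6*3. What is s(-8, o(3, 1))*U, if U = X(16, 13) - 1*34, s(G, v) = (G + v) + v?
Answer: 96516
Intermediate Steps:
o(W, d) = 22 (o(W, d) = -14 + 2*(6*3) = -14 + 2*18 = -14 + 36 = 22)
s(G, v) = G + 2*v
X(w, E) = 11 + w*E² (X(w, E) = w*E² + 11 = 11 + w*E²)
U = 2681 (U = (11 + 16*13²) - 1*34 = (11 + 16*169) - 34 = (11 + 2704) - 34 = 2715 - 34 = 2681)
s(-8, o(3, 1))*U = (-8 + 2*22)*2681 = (-8 + 44)*2681 = 36*2681 = 96516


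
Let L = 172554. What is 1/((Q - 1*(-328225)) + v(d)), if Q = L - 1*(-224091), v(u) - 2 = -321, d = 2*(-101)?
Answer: 1/724551 ≈ 1.3802e-6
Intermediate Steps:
d = -202
v(u) = -319 (v(u) = 2 - 321 = -319)
Q = 396645 (Q = 172554 - 1*(-224091) = 172554 + 224091 = 396645)
1/((Q - 1*(-328225)) + v(d)) = 1/((396645 - 1*(-328225)) - 319) = 1/((396645 + 328225) - 319) = 1/(724870 - 319) = 1/724551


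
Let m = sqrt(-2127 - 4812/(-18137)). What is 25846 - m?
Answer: 25846 - 3*I*sqrt(77732334491)/18137 ≈ 25846.0 - 46.117*I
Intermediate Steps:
m = 3*I*sqrt(77732334491)/18137 (m = sqrt(-2127 - 4812*(-1/18137)) = sqrt(-2127 + 4812/18137) = sqrt(-38572587/18137) = 3*I*sqrt(77732334491)/18137 ≈ 46.117*I)
25846 - m = 25846 - 3*I*sqrt(77732334491)/18137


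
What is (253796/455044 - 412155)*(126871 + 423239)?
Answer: -25793063409465660/113761 ≈ -2.2673e+11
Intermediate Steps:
(253796/455044 - 412155)*(126871 + 423239) = (253796*(1/455044) - 412155)*550110 = (63449/113761 - 412155)*550110 = -46887101506/113761*550110 = -25793063409465660/113761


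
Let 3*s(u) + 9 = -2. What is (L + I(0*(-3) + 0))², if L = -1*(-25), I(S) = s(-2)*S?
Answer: 625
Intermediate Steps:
s(u) = -11/3 (s(u) = -3 + (⅓)*(-2) = -3 - ⅔ = -11/3)
I(S) = -11*S/3
L = 25
(L + I(0*(-3) + 0))² = (25 - 11*(0*(-3) + 0)/3)² = (25 - 11*(0 + 0)/3)² = (25 - 11/3*0)² = (25 + 0)² = 25² = 625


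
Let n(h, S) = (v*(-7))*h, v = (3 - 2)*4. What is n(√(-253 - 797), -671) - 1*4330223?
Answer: -4330223 - 140*I*√42 ≈ -4.3302e+6 - 907.3*I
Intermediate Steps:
v = 4 (v = 1*4 = 4)
n(h, S) = -28*h (n(h, S) = (4*(-7))*h = -28*h)
n(√(-253 - 797), -671) - 1*4330223 = -28*√(-253 - 797) - 1*4330223 = -140*I*√42 - 4330223 = -4330223 - 140*I*√42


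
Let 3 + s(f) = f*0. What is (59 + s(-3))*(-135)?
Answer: -7560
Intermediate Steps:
s(f) = -3 (s(f) = -3 + f*0 = -3 + 0 = -3)
(59 + s(-3))*(-135) = (59 - 3)*(-135) = 56*(-135) = -7560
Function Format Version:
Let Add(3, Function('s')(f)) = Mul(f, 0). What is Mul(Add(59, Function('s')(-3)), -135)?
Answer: -7560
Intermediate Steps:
Function('s')(f) = -3 (Function('s')(f) = Add(-3, Mul(f, 0)) = Add(-3, 0) = -3)
Mul(Add(59, Function('s')(-3)), -135) = Mul(Add(59, -3), -135) = Mul(56, -135) = -7560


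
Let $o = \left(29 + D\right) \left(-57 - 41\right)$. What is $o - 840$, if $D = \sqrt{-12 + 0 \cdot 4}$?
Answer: $-3682 - 196 i \sqrt{3} \approx -3682.0 - 339.48 i$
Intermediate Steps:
$D = 2 i \sqrt{3}$ ($D = \sqrt{-12 + 0} = \sqrt{-12} = 2 i \sqrt{3} \approx 3.4641 i$)
$o = -2842 - 196 i \sqrt{3}$ ($o = \left(29 + 2 i \sqrt{3}\right) \left(-57 - 41\right) = \left(29 + 2 i \sqrt{3}\right) \left(-98\right) = -2842 - 196 i \sqrt{3} \approx -2842.0 - 339.48 i$)
$o - 840 = \left(-2842 - 196 i \sqrt{3}\right) - 840 = -3682 - 196 i \sqrt{3}$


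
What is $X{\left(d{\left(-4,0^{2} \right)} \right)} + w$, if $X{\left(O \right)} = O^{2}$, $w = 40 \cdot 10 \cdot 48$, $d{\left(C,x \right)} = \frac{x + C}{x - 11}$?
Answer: $\frac{2323216}{121} \approx 19200.0$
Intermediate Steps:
$d{\left(C,x \right)} = \frac{C + x}{-11 + x}$
$w = 19200$ ($w = 400 \cdot 48 = 19200$)
$X{\left(d{\left(-4,0^{2} \right)} \right)} + w = \left(\frac{-4 + 0^{2}}{-11 + 0^{2}}\right)^{2} + 19200 = \left(\frac{-4 + 0}{-11 + 0}\right)^{2} + 19200 = \left(\frac{1}{-11} \left(-4\right)\right)^{2} + 19200 = \left(\left(- \frac{1}{11}\right) \left(-4\right)\right)^{2} + 19200 = \left(\frac{4}{11}\right)^{2} + 19200 = \frac{16}{121} + 19200 = \frac{2323216}{121}$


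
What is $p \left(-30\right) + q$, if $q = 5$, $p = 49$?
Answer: $-1465$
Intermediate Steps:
$p \left(-30\right) + q = 49 \left(-30\right) + 5 = -1470 + 5 = -1465$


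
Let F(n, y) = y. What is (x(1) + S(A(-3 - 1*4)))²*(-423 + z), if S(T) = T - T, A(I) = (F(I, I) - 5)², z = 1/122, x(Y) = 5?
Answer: -1290125/122 ≈ -10575.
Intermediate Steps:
z = 1/122 ≈ 0.0081967
A(I) = (-5 + I)² (A(I) = (I - 5)² = (-5 + I)²)
S(T) = 0
(x(1) + S(A(-3 - 1*4)))²*(-423 + z) = (5 + 0)²*(-423 + 1/122) = 5²*(-51605/122) = 25*(-51605/122) = -1290125/122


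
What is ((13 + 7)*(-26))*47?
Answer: -24440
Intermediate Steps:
((13 + 7)*(-26))*47 = (20*(-26))*47 = -520*47 = -24440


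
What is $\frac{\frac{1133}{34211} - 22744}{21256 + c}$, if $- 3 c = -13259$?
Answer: $- \frac{2334281553}{2635170697} \approx -0.88582$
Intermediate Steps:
$c = \frac{13259}{3}$ ($c = \left(- \frac{1}{3}\right) \left(-13259\right) = \frac{13259}{3} \approx 4419.7$)
$\frac{\frac{1133}{34211} - 22744}{21256 + c} = \frac{\frac{1133}{34211} - 22744}{21256 + \frac{13259}{3}} = \frac{1133 \cdot \frac{1}{34211} - 22744}{\frac{77027}{3}} = \left(\frac{1133}{34211} - 22744\right) \frac{3}{77027} = \left(- \frac{778093851}{34211}\right) \frac{3}{77027} = - \frac{2334281553}{2635170697}$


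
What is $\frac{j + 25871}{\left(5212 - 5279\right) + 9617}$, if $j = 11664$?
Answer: $\frac{7507}{1910} \approx 3.9304$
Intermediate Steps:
$\frac{j + 25871}{\left(5212 - 5279\right) + 9617} = \frac{11664 + 25871}{\left(5212 - 5279\right) + 9617} = \frac{37535}{-67 + 9617} = \frac{37535}{9550} = 37535 \cdot \frac{1}{9550} = \frac{7507}{1910}$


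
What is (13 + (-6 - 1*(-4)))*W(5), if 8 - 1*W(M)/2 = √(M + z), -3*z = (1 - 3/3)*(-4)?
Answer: 176 - 22*√5 ≈ 126.81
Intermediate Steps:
z = 0 (z = -(1 - 3/3)*(-4)/3 = -(1 - 3*⅓)*(-4)/3 = -(1 - 1)*(-4)/3 = -0*(-4) = -⅓*0 = 0)
W(M) = 16 - 2*√M (W(M) = 16 - 2*√(M + 0) = 16 - 2*√M)
(13 + (-6 - 1*(-4)))*W(5) = (13 + (-6 - 1*(-4)))*(16 - 2*√5) = (13 + (-6 + 4))*(16 - 2*√5) = (13 - 2)*(16 - 2*√5) = 11*(16 - 2*√5) = 176 - 22*√5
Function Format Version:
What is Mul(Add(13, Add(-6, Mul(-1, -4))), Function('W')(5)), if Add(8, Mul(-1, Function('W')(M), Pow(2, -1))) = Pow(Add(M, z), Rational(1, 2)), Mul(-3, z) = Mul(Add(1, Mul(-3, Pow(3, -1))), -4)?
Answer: Add(176, Mul(-22, Pow(5, Rational(1, 2)))) ≈ 126.81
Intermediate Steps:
z = 0 (z = Mul(Rational(-1, 3), Mul(Add(1, Mul(-3, Pow(3, -1))), -4)) = Mul(Rational(-1, 3), Mul(Add(1, Mul(-3, Rational(1, 3))), -4)) = Mul(Rational(-1, 3), Mul(Add(1, -1), -4)) = Mul(Rational(-1, 3), Mul(0, -4)) = Mul(Rational(-1, 3), 0) = 0)
Function('W')(M) = Add(16, Mul(-2, Pow(M, Rational(1, 2)))) (Function('W')(M) = Add(16, Mul(-2, Pow(Add(M, 0), Rational(1, 2)))) = Add(16, Mul(-2, Pow(M, Rational(1, 2)))))
Mul(Add(13, Add(-6, Mul(-1, -4))), Function('W')(5)) = Mul(Add(13, Add(-6, Mul(-1, -4))), Add(16, Mul(-2, Pow(5, Rational(1, 2))))) = Mul(Add(13, Add(-6, 4)), Add(16, Mul(-2, Pow(5, Rational(1, 2))))) = Mul(Add(13, -2), Add(16, Mul(-2, Pow(5, Rational(1, 2))))) = Mul(11, Add(16, Mul(-2, Pow(5, Rational(1, 2))))) = Add(176, Mul(-22, Pow(5, Rational(1, 2))))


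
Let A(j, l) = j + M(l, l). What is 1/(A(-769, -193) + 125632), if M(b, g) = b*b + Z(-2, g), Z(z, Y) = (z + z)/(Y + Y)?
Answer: 193/31287618 ≈ 6.1686e-6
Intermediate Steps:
Z(z, Y) = z/Y (Z(z, Y) = (2*z)/((2*Y)) = (2*z)*(1/(2*Y)) = z/Y)
M(b, g) = b**2 - 2/g (M(b, g) = b*b - 2/g = b**2 - 2/g)
A(j, l) = j + l**2 - 2/l (A(j, l) = j + (l**2 - 2/l) = j + l**2 - 2/l)
1/(A(-769, -193) + 125632) = 1/((-769 + (-193)**2 - 2/(-193)) + 125632) = 1/((-769 + 37249 - 2*(-1/193)) + 125632) = 1/((-769 + 37249 + 2/193) + 125632) = 1/(7040642/193 + 125632) = 1/(31287618/193) = 193/31287618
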